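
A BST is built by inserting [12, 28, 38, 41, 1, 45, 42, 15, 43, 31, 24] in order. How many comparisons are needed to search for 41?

Search path for 41: 12 -> 28 -> 38 -> 41
Found: True
Comparisons: 4


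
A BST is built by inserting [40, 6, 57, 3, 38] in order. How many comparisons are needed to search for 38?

Search path for 38: 40 -> 6 -> 38
Found: True
Comparisons: 3


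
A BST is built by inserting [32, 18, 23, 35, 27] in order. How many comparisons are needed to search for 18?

Search path for 18: 32 -> 18
Found: True
Comparisons: 2


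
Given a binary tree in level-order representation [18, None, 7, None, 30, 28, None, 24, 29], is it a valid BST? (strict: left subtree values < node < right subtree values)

Level-order array: [18, None, 7, None, 30, 28, None, 24, 29]
Validate using subtree bounds (lo, hi): at each node, require lo < value < hi,
then recurse left with hi=value and right with lo=value.
Preorder trace (stopping at first violation):
  at node 18 with bounds (-inf, +inf): OK
  at node 7 with bounds (18, +inf): VIOLATION
Node 7 violates its bound: not (18 < 7 < +inf).
Result: Not a valid BST


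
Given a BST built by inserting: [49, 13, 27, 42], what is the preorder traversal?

Tree insertion order: [49, 13, 27, 42]
Tree (level-order array): [49, 13, None, None, 27, None, 42]
Preorder traversal: [49, 13, 27, 42]


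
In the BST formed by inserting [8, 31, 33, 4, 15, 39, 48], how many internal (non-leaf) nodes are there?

Tree built from: [8, 31, 33, 4, 15, 39, 48]
Tree (level-order array): [8, 4, 31, None, None, 15, 33, None, None, None, 39, None, 48]
Rule: An internal node has at least one child.
Per-node child counts:
  node 8: 2 child(ren)
  node 4: 0 child(ren)
  node 31: 2 child(ren)
  node 15: 0 child(ren)
  node 33: 1 child(ren)
  node 39: 1 child(ren)
  node 48: 0 child(ren)
Matching nodes: [8, 31, 33, 39]
Count of internal (non-leaf) nodes: 4


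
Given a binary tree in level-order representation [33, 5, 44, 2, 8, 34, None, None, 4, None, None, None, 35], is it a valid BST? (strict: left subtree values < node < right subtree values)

Level-order array: [33, 5, 44, 2, 8, 34, None, None, 4, None, None, None, 35]
Validate using subtree bounds (lo, hi): at each node, require lo < value < hi,
then recurse left with hi=value and right with lo=value.
Preorder trace (stopping at first violation):
  at node 33 with bounds (-inf, +inf): OK
  at node 5 with bounds (-inf, 33): OK
  at node 2 with bounds (-inf, 5): OK
  at node 4 with bounds (2, 5): OK
  at node 8 with bounds (5, 33): OK
  at node 44 with bounds (33, +inf): OK
  at node 34 with bounds (33, 44): OK
  at node 35 with bounds (34, 44): OK
No violation found at any node.
Result: Valid BST


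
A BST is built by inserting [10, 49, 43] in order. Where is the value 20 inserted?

Starting tree (level order): [10, None, 49, 43]
Insertion path: 10 -> 49 -> 43
Result: insert 20 as left child of 43
Final tree (level order): [10, None, 49, 43, None, 20]


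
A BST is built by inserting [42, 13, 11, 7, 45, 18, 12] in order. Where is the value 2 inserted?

Starting tree (level order): [42, 13, 45, 11, 18, None, None, 7, 12]
Insertion path: 42 -> 13 -> 11 -> 7
Result: insert 2 as left child of 7
Final tree (level order): [42, 13, 45, 11, 18, None, None, 7, 12, None, None, 2]


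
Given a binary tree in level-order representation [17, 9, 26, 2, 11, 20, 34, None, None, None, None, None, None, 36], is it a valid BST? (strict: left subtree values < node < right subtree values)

Level-order array: [17, 9, 26, 2, 11, 20, 34, None, None, None, None, None, None, 36]
Validate using subtree bounds (lo, hi): at each node, require lo < value < hi,
then recurse left with hi=value and right with lo=value.
Preorder trace (stopping at first violation):
  at node 17 with bounds (-inf, +inf): OK
  at node 9 with bounds (-inf, 17): OK
  at node 2 with bounds (-inf, 9): OK
  at node 11 with bounds (9, 17): OK
  at node 26 with bounds (17, +inf): OK
  at node 20 with bounds (17, 26): OK
  at node 34 with bounds (26, +inf): OK
  at node 36 with bounds (26, 34): VIOLATION
Node 36 violates its bound: not (26 < 36 < 34).
Result: Not a valid BST


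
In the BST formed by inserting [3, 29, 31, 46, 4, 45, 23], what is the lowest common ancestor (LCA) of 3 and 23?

Tree insertion order: [3, 29, 31, 46, 4, 45, 23]
Tree (level-order array): [3, None, 29, 4, 31, None, 23, None, 46, None, None, 45]
In a BST, the LCA of p=3, q=23 is the first node v on the
root-to-leaf path with p <= v <= q (go left if both < v, right if both > v).
Walk from root:
  at 3: 3 <= 3 <= 23, this is the LCA
LCA = 3


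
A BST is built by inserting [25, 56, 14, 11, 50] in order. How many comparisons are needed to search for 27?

Search path for 27: 25 -> 56 -> 50
Found: False
Comparisons: 3


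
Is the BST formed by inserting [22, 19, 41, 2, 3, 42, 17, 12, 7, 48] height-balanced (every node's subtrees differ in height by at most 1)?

Tree (level-order array): [22, 19, 41, 2, None, None, 42, None, 3, None, 48, None, 17, None, None, 12, None, 7]
Definition: a tree is height-balanced if, at every node, |h(left) - h(right)| <= 1 (empty subtree has height -1).
Bottom-up per-node check:
  node 7: h_left=-1, h_right=-1, diff=0 [OK], height=0
  node 12: h_left=0, h_right=-1, diff=1 [OK], height=1
  node 17: h_left=1, h_right=-1, diff=2 [FAIL (|1--1|=2 > 1)], height=2
  node 3: h_left=-1, h_right=2, diff=3 [FAIL (|-1-2|=3 > 1)], height=3
  node 2: h_left=-1, h_right=3, diff=4 [FAIL (|-1-3|=4 > 1)], height=4
  node 19: h_left=4, h_right=-1, diff=5 [FAIL (|4--1|=5 > 1)], height=5
  node 48: h_left=-1, h_right=-1, diff=0 [OK], height=0
  node 42: h_left=-1, h_right=0, diff=1 [OK], height=1
  node 41: h_left=-1, h_right=1, diff=2 [FAIL (|-1-1|=2 > 1)], height=2
  node 22: h_left=5, h_right=2, diff=3 [FAIL (|5-2|=3 > 1)], height=6
Node 17 violates the condition: |1 - -1| = 2 > 1.
Result: Not balanced


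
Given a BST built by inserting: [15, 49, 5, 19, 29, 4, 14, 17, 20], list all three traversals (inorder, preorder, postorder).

Tree insertion order: [15, 49, 5, 19, 29, 4, 14, 17, 20]
Tree (level-order array): [15, 5, 49, 4, 14, 19, None, None, None, None, None, 17, 29, None, None, 20]
Inorder (L, root, R): [4, 5, 14, 15, 17, 19, 20, 29, 49]
Preorder (root, L, R): [15, 5, 4, 14, 49, 19, 17, 29, 20]
Postorder (L, R, root): [4, 14, 5, 17, 20, 29, 19, 49, 15]


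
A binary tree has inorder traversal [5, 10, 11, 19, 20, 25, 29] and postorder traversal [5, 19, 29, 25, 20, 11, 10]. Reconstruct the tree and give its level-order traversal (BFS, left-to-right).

Inorder:   [5, 10, 11, 19, 20, 25, 29]
Postorder: [5, 19, 29, 25, 20, 11, 10]
Algorithm: postorder visits root last, so walk postorder right-to-left;
each value is the root of the current inorder slice — split it at that
value, recurse on the right subtree first, then the left.
Recursive splits:
  root=10; inorder splits into left=[5], right=[11, 19, 20, 25, 29]
  root=11; inorder splits into left=[], right=[19, 20, 25, 29]
  root=20; inorder splits into left=[19], right=[25, 29]
  root=25; inorder splits into left=[], right=[29]
  root=29; inorder splits into left=[], right=[]
  root=19; inorder splits into left=[], right=[]
  root=5; inorder splits into left=[], right=[]
Reconstructed level-order: [10, 5, 11, 20, 19, 25, 29]


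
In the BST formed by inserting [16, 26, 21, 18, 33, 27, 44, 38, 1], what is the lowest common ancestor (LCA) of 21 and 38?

Tree insertion order: [16, 26, 21, 18, 33, 27, 44, 38, 1]
Tree (level-order array): [16, 1, 26, None, None, 21, 33, 18, None, 27, 44, None, None, None, None, 38]
In a BST, the LCA of p=21, q=38 is the first node v on the
root-to-leaf path with p <= v <= q (go left if both < v, right if both > v).
Walk from root:
  at 16: both 21 and 38 > 16, go right
  at 26: 21 <= 26 <= 38, this is the LCA
LCA = 26


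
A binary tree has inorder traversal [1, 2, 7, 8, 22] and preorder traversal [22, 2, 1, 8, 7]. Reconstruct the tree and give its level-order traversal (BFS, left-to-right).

Inorder:  [1, 2, 7, 8, 22]
Preorder: [22, 2, 1, 8, 7]
Algorithm: preorder visits root first, so consume preorder in order;
for each root, split the current inorder slice at that value into
left-subtree inorder and right-subtree inorder, then recurse.
Recursive splits:
  root=22; inorder splits into left=[1, 2, 7, 8], right=[]
  root=2; inorder splits into left=[1], right=[7, 8]
  root=1; inorder splits into left=[], right=[]
  root=8; inorder splits into left=[7], right=[]
  root=7; inorder splits into left=[], right=[]
Reconstructed level-order: [22, 2, 1, 8, 7]


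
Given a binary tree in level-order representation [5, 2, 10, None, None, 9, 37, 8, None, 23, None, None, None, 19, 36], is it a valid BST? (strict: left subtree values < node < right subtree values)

Level-order array: [5, 2, 10, None, None, 9, 37, 8, None, 23, None, None, None, 19, 36]
Validate using subtree bounds (lo, hi): at each node, require lo < value < hi,
then recurse left with hi=value and right with lo=value.
Preorder trace (stopping at first violation):
  at node 5 with bounds (-inf, +inf): OK
  at node 2 with bounds (-inf, 5): OK
  at node 10 with bounds (5, +inf): OK
  at node 9 with bounds (5, 10): OK
  at node 8 with bounds (5, 9): OK
  at node 37 with bounds (10, +inf): OK
  at node 23 with bounds (10, 37): OK
  at node 19 with bounds (10, 23): OK
  at node 36 with bounds (23, 37): OK
No violation found at any node.
Result: Valid BST


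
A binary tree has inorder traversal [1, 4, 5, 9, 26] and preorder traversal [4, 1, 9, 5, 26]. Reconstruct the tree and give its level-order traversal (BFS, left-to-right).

Inorder:  [1, 4, 5, 9, 26]
Preorder: [4, 1, 9, 5, 26]
Algorithm: preorder visits root first, so consume preorder in order;
for each root, split the current inorder slice at that value into
left-subtree inorder and right-subtree inorder, then recurse.
Recursive splits:
  root=4; inorder splits into left=[1], right=[5, 9, 26]
  root=1; inorder splits into left=[], right=[]
  root=9; inorder splits into left=[5], right=[26]
  root=5; inorder splits into left=[], right=[]
  root=26; inorder splits into left=[], right=[]
Reconstructed level-order: [4, 1, 9, 5, 26]


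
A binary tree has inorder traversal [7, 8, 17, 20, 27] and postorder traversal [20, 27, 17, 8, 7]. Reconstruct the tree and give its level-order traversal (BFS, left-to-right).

Inorder:   [7, 8, 17, 20, 27]
Postorder: [20, 27, 17, 8, 7]
Algorithm: postorder visits root last, so walk postorder right-to-left;
each value is the root of the current inorder slice — split it at that
value, recurse on the right subtree first, then the left.
Recursive splits:
  root=7; inorder splits into left=[], right=[8, 17, 20, 27]
  root=8; inorder splits into left=[], right=[17, 20, 27]
  root=17; inorder splits into left=[], right=[20, 27]
  root=27; inorder splits into left=[20], right=[]
  root=20; inorder splits into left=[], right=[]
Reconstructed level-order: [7, 8, 17, 27, 20]


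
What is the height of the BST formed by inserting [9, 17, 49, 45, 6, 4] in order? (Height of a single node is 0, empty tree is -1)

Insertion order: [9, 17, 49, 45, 6, 4]
Tree (level-order array): [9, 6, 17, 4, None, None, 49, None, None, 45]
Compute height bottom-up (empty subtree = -1):
  height(4) = 1 + max(-1, -1) = 0
  height(6) = 1 + max(0, -1) = 1
  height(45) = 1 + max(-1, -1) = 0
  height(49) = 1 + max(0, -1) = 1
  height(17) = 1 + max(-1, 1) = 2
  height(9) = 1 + max(1, 2) = 3
Height = 3


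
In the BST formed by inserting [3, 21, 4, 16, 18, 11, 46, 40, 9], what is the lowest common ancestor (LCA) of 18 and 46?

Tree insertion order: [3, 21, 4, 16, 18, 11, 46, 40, 9]
Tree (level-order array): [3, None, 21, 4, 46, None, 16, 40, None, 11, 18, None, None, 9]
In a BST, the LCA of p=18, q=46 is the first node v on the
root-to-leaf path with p <= v <= q (go left if both < v, right if both > v).
Walk from root:
  at 3: both 18 and 46 > 3, go right
  at 21: 18 <= 21 <= 46, this is the LCA
LCA = 21


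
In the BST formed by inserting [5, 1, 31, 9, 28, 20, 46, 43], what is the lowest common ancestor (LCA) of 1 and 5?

Tree insertion order: [5, 1, 31, 9, 28, 20, 46, 43]
Tree (level-order array): [5, 1, 31, None, None, 9, 46, None, 28, 43, None, 20]
In a BST, the LCA of p=1, q=5 is the first node v on the
root-to-leaf path with p <= v <= q (go left if both < v, right if both > v).
Walk from root:
  at 5: 1 <= 5 <= 5, this is the LCA
LCA = 5


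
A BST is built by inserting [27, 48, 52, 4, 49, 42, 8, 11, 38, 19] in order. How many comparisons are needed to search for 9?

Search path for 9: 27 -> 4 -> 8 -> 11
Found: False
Comparisons: 4


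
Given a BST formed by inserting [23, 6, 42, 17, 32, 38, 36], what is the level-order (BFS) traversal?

Tree insertion order: [23, 6, 42, 17, 32, 38, 36]
Tree (level-order array): [23, 6, 42, None, 17, 32, None, None, None, None, 38, 36]
BFS from the root, enqueuing left then right child of each popped node:
  queue [23] -> pop 23, enqueue [6, 42], visited so far: [23]
  queue [6, 42] -> pop 6, enqueue [17], visited so far: [23, 6]
  queue [42, 17] -> pop 42, enqueue [32], visited so far: [23, 6, 42]
  queue [17, 32] -> pop 17, enqueue [none], visited so far: [23, 6, 42, 17]
  queue [32] -> pop 32, enqueue [38], visited so far: [23, 6, 42, 17, 32]
  queue [38] -> pop 38, enqueue [36], visited so far: [23, 6, 42, 17, 32, 38]
  queue [36] -> pop 36, enqueue [none], visited so far: [23, 6, 42, 17, 32, 38, 36]
Result: [23, 6, 42, 17, 32, 38, 36]


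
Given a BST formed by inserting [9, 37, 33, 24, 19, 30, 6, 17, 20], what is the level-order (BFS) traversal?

Tree insertion order: [9, 37, 33, 24, 19, 30, 6, 17, 20]
Tree (level-order array): [9, 6, 37, None, None, 33, None, 24, None, 19, 30, 17, 20]
BFS from the root, enqueuing left then right child of each popped node:
  queue [9] -> pop 9, enqueue [6, 37], visited so far: [9]
  queue [6, 37] -> pop 6, enqueue [none], visited so far: [9, 6]
  queue [37] -> pop 37, enqueue [33], visited so far: [9, 6, 37]
  queue [33] -> pop 33, enqueue [24], visited so far: [9, 6, 37, 33]
  queue [24] -> pop 24, enqueue [19, 30], visited so far: [9, 6, 37, 33, 24]
  queue [19, 30] -> pop 19, enqueue [17, 20], visited so far: [9, 6, 37, 33, 24, 19]
  queue [30, 17, 20] -> pop 30, enqueue [none], visited so far: [9, 6, 37, 33, 24, 19, 30]
  queue [17, 20] -> pop 17, enqueue [none], visited so far: [9, 6, 37, 33, 24, 19, 30, 17]
  queue [20] -> pop 20, enqueue [none], visited so far: [9, 6, 37, 33, 24, 19, 30, 17, 20]
Result: [9, 6, 37, 33, 24, 19, 30, 17, 20]


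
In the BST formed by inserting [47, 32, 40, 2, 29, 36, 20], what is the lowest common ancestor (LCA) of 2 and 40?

Tree insertion order: [47, 32, 40, 2, 29, 36, 20]
Tree (level-order array): [47, 32, None, 2, 40, None, 29, 36, None, 20]
In a BST, the LCA of p=2, q=40 is the first node v on the
root-to-leaf path with p <= v <= q (go left if both < v, right if both > v).
Walk from root:
  at 47: both 2 and 40 < 47, go left
  at 32: 2 <= 32 <= 40, this is the LCA
LCA = 32


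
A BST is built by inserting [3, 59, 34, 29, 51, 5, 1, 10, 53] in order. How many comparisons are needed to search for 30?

Search path for 30: 3 -> 59 -> 34 -> 29
Found: False
Comparisons: 4


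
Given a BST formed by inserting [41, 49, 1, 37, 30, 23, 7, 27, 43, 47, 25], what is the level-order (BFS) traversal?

Tree insertion order: [41, 49, 1, 37, 30, 23, 7, 27, 43, 47, 25]
Tree (level-order array): [41, 1, 49, None, 37, 43, None, 30, None, None, 47, 23, None, None, None, 7, 27, None, None, 25]
BFS from the root, enqueuing left then right child of each popped node:
  queue [41] -> pop 41, enqueue [1, 49], visited so far: [41]
  queue [1, 49] -> pop 1, enqueue [37], visited so far: [41, 1]
  queue [49, 37] -> pop 49, enqueue [43], visited so far: [41, 1, 49]
  queue [37, 43] -> pop 37, enqueue [30], visited so far: [41, 1, 49, 37]
  queue [43, 30] -> pop 43, enqueue [47], visited so far: [41, 1, 49, 37, 43]
  queue [30, 47] -> pop 30, enqueue [23], visited so far: [41, 1, 49, 37, 43, 30]
  queue [47, 23] -> pop 47, enqueue [none], visited so far: [41, 1, 49, 37, 43, 30, 47]
  queue [23] -> pop 23, enqueue [7, 27], visited so far: [41, 1, 49, 37, 43, 30, 47, 23]
  queue [7, 27] -> pop 7, enqueue [none], visited so far: [41, 1, 49, 37, 43, 30, 47, 23, 7]
  queue [27] -> pop 27, enqueue [25], visited so far: [41, 1, 49, 37, 43, 30, 47, 23, 7, 27]
  queue [25] -> pop 25, enqueue [none], visited so far: [41, 1, 49, 37, 43, 30, 47, 23, 7, 27, 25]
Result: [41, 1, 49, 37, 43, 30, 47, 23, 7, 27, 25]


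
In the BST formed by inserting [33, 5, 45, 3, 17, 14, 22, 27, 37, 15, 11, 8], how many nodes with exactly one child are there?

Tree built from: [33, 5, 45, 3, 17, 14, 22, 27, 37, 15, 11, 8]
Tree (level-order array): [33, 5, 45, 3, 17, 37, None, None, None, 14, 22, None, None, 11, 15, None, 27, 8]
Rule: These are nodes with exactly 1 non-null child.
Per-node child counts:
  node 33: 2 child(ren)
  node 5: 2 child(ren)
  node 3: 0 child(ren)
  node 17: 2 child(ren)
  node 14: 2 child(ren)
  node 11: 1 child(ren)
  node 8: 0 child(ren)
  node 15: 0 child(ren)
  node 22: 1 child(ren)
  node 27: 0 child(ren)
  node 45: 1 child(ren)
  node 37: 0 child(ren)
Matching nodes: [11, 22, 45]
Count of nodes with exactly one child: 3


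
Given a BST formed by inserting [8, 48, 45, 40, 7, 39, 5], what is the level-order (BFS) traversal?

Tree insertion order: [8, 48, 45, 40, 7, 39, 5]
Tree (level-order array): [8, 7, 48, 5, None, 45, None, None, None, 40, None, 39]
BFS from the root, enqueuing left then right child of each popped node:
  queue [8] -> pop 8, enqueue [7, 48], visited so far: [8]
  queue [7, 48] -> pop 7, enqueue [5], visited so far: [8, 7]
  queue [48, 5] -> pop 48, enqueue [45], visited so far: [8, 7, 48]
  queue [5, 45] -> pop 5, enqueue [none], visited so far: [8, 7, 48, 5]
  queue [45] -> pop 45, enqueue [40], visited so far: [8, 7, 48, 5, 45]
  queue [40] -> pop 40, enqueue [39], visited so far: [8, 7, 48, 5, 45, 40]
  queue [39] -> pop 39, enqueue [none], visited so far: [8, 7, 48, 5, 45, 40, 39]
Result: [8, 7, 48, 5, 45, 40, 39]


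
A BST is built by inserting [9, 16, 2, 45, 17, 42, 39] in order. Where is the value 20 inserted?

Starting tree (level order): [9, 2, 16, None, None, None, 45, 17, None, None, 42, 39]
Insertion path: 9 -> 16 -> 45 -> 17 -> 42 -> 39
Result: insert 20 as left child of 39
Final tree (level order): [9, 2, 16, None, None, None, 45, 17, None, None, 42, 39, None, 20]


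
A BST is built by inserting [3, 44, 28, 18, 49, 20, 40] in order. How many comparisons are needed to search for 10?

Search path for 10: 3 -> 44 -> 28 -> 18
Found: False
Comparisons: 4


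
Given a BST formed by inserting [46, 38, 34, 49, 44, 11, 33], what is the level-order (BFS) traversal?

Tree insertion order: [46, 38, 34, 49, 44, 11, 33]
Tree (level-order array): [46, 38, 49, 34, 44, None, None, 11, None, None, None, None, 33]
BFS from the root, enqueuing left then right child of each popped node:
  queue [46] -> pop 46, enqueue [38, 49], visited so far: [46]
  queue [38, 49] -> pop 38, enqueue [34, 44], visited so far: [46, 38]
  queue [49, 34, 44] -> pop 49, enqueue [none], visited so far: [46, 38, 49]
  queue [34, 44] -> pop 34, enqueue [11], visited so far: [46, 38, 49, 34]
  queue [44, 11] -> pop 44, enqueue [none], visited so far: [46, 38, 49, 34, 44]
  queue [11] -> pop 11, enqueue [33], visited so far: [46, 38, 49, 34, 44, 11]
  queue [33] -> pop 33, enqueue [none], visited so far: [46, 38, 49, 34, 44, 11, 33]
Result: [46, 38, 49, 34, 44, 11, 33]


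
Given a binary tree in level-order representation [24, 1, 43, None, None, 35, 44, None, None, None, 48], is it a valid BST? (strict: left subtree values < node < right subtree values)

Level-order array: [24, 1, 43, None, None, 35, 44, None, None, None, 48]
Validate using subtree bounds (lo, hi): at each node, require lo < value < hi,
then recurse left with hi=value and right with lo=value.
Preorder trace (stopping at first violation):
  at node 24 with bounds (-inf, +inf): OK
  at node 1 with bounds (-inf, 24): OK
  at node 43 with bounds (24, +inf): OK
  at node 35 with bounds (24, 43): OK
  at node 44 with bounds (43, +inf): OK
  at node 48 with bounds (44, +inf): OK
No violation found at any node.
Result: Valid BST


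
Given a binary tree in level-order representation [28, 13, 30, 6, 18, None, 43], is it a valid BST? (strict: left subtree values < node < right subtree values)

Level-order array: [28, 13, 30, 6, 18, None, 43]
Validate using subtree bounds (lo, hi): at each node, require lo < value < hi,
then recurse left with hi=value and right with lo=value.
Preorder trace (stopping at first violation):
  at node 28 with bounds (-inf, +inf): OK
  at node 13 with bounds (-inf, 28): OK
  at node 6 with bounds (-inf, 13): OK
  at node 18 with bounds (13, 28): OK
  at node 30 with bounds (28, +inf): OK
  at node 43 with bounds (30, +inf): OK
No violation found at any node.
Result: Valid BST


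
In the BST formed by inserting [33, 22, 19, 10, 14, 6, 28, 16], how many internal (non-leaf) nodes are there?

Tree built from: [33, 22, 19, 10, 14, 6, 28, 16]
Tree (level-order array): [33, 22, None, 19, 28, 10, None, None, None, 6, 14, None, None, None, 16]
Rule: An internal node has at least one child.
Per-node child counts:
  node 33: 1 child(ren)
  node 22: 2 child(ren)
  node 19: 1 child(ren)
  node 10: 2 child(ren)
  node 6: 0 child(ren)
  node 14: 1 child(ren)
  node 16: 0 child(ren)
  node 28: 0 child(ren)
Matching nodes: [33, 22, 19, 10, 14]
Count of internal (non-leaf) nodes: 5


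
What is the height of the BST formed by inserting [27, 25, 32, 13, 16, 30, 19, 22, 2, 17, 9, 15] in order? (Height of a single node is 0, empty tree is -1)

Insertion order: [27, 25, 32, 13, 16, 30, 19, 22, 2, 17, 9, 15]
Tree (level-order array): [27, 25, 32, 13, None, 30, None, 2, 16, None, None, None, 9, 15, 19, None, None, None, None, 17, 22]
Compute height bottom-up (empty subtree = -1):
  height(9) = 1 + max(-1, -1) = 0
  height(2) = 1 + max(-1, 0) = 1
  height(15) = 1 + max(-1, -1) = 0
  height(17) = 1 + max(-1, -1) = 0
  height(22) = 1 + max(-1, -1) = 0
  height(19) = 1 + max(0, 0) = 1
  height(16) = 1 + max(0, 1) = 2
  height(13) = 1 + max(1, 2) = 3
  height(25) = 1 + max(3, -1) = 4
  height(30) = 1 + max(-1, -1) = 0
  height(32) = 1 + max(0, -1) = 1
  height(27) = 1 + max(4, 1) = 5
Height = 5


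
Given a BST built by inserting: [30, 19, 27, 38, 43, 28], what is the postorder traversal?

Tree insertion order: [30, 19, 27, 38, 43, 28]
Tree (level-order array): [30, 19, 38, None, 27, None, 43, None, 28]
Postorder traversal: [28, 27, 19, 43, 38, 30]


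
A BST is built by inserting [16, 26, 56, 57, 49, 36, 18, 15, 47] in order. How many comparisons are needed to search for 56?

Search path for 56: 16 -> 26 -> 56
Found: True
Comparisons: 3


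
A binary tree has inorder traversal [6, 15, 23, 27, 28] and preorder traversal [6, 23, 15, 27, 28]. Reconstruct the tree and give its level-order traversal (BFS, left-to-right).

Inorder:  [6, 15, 23, 27, 28]
Preorder: [6, 23, 15, 27, 28]
Algorithm: preorder visits root first, so consume preorder in order;
for each root, split the current inorder slice at that value into
left-subtree inorder and right-subtree inorder, then recurse.
Recursive splits:
  root=6; inorder splits into left=[], right=[15, 23, 27, 28]
  root=23; inorder splits into left=[15], right=[27, 28]
  root=15; inorder splits into left=[], right=[]
  root=27; inorder splits into left=[], right=[28]
  root=28; inorder splits into left=[], right=[]
Reconstructed level-order: [6, 23, 15, 27, 28]


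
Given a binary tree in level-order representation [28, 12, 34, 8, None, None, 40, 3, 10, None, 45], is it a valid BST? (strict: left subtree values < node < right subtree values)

Level-order array: [28, 12, 34, 8, None, None, 40, 3, 10, None, 45]
Validate using subtree bounds (lo, hi): at each node, require lo < value < hi,
then recurse left with hi=value and right with lo=value.
Preorder trace (stopping at first violation):
  at node 28 with bounds (-inf, +inf): OK
  at node 12 with bounds (-inf, 28): OK
  at node 8 with bounds (-inf, 12): OK
  at node 3 with bounds (-inf, 8): OK
  at node 10 with bounds (8, 12): OK
  at node 34 with bounds (28, +inf): OK
  at node 40 with bounds (34, +inf): OK
  at node 45 with bounds (40, +inf): OK
No violation found at any node.
Result: Valid BST


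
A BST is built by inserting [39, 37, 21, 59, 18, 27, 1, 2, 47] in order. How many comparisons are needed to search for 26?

Search path for 26: 39 -> 37 -> 21 -> 27
Found: False
Comparisons: 4


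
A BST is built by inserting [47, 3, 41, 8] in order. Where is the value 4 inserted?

Starting tree (level order): [47, 3, None, None, 41, 8]
Insertion path: 47 -> 3 -> 41 -> 8
Result: insert 4 as left child of 8
Final tree (level order): [47, 3, None, None, 41, 8, None, 4]


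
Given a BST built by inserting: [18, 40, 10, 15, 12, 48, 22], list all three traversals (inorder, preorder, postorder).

Tree insertion order: [18, 40, 10, 15, 12, 48, 22]
Tree (level-order array): [18, 10, 40, None, 15, 22, 48, 12]
Inorder (L, root, R): [10, 12, 15, 18, 22, 40, 48]
Preorder (root, L, R): [18, 10, 15, 12, 40, 22, 48]
Postorder (L, R, root): [12, 15, 10, 22, 48, 40, 18]


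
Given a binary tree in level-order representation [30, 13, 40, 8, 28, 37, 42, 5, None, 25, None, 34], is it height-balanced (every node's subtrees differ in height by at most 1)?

Tree (level-order array): [30, 13, 40, 8, 28, 37, 42, 5, None, 25, None, 34]
Definition: a tree is height-balanced if, at every node, |h(left) - h(right)| <= 1 (empty subtree has height -1).
Bottom-up per-node check:
  node 5: h_left=-1, h_right=-1, diff=0 [OK], height=0
  node 8: h_left=0, h_right=-1, diff=1 [OK], height=1
  node 25: h_left=-1, h_right=-1, diff=0 [OK], height=0
  node 28: h_left=0, h_right=-1, diff=1 [OK], height=1
  node 13: h_left=1, h_right=1, diff=0 [OK], height=2
  node 34: h_left=-1, h_right=-1, diff=0 [OK], height=0
  node 37: h_left=0, h_right=-1, diff=1 [OK], height=1
  node 42: h_left=-1, h_right=-1, diff=0 [OK], height=0
  node 40: h_left=1, h_right=0, diff=1 [OK], height=2
  node 30: h_left=2, h_right=2, diff=0 [OK], height=3
All nodes satisfy the balance condition.
Result: Balanced


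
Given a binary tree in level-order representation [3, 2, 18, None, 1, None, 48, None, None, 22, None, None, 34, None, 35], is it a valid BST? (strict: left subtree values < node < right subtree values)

Level-order array: [3, 2, 18, None, 1, None, 48, None, None, 22, None, None, 34, None, 35]
Validate using subtree bounds (lo, hi): at each node, require lo < value < hi,
then recurse left with hi=value and right with lo=value.
Preorder trace (stopping at first violation):
  at node 3 with bounds (-inf, +inf): OK
  at node 2 with bounds (-inf, 3): OK
  at node 1 with bounds (2, 3): VIOLATION
Node 1 violates its bound: not (2 < 1 < 3).
Result: Not a valid BST


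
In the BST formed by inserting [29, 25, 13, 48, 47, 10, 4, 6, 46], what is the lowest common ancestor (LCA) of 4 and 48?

Tree insertion order: [29, 25, 13, 48, 47, 10, 4, 6, 46]
Tree (level-order array): [29, 25, 48, 13, None, 47, None, 10, None, 46, None, 4, None, None, None, None, 6]
In a BST, the LCA of p=4, q=48 is the first node v on the
root-to-leaf path with p <= v <= q (go left if both < v, right if both > v).
Walk from root:
  at 29: 4 <= 29 <= 48, this is the LCA
LCA = 29


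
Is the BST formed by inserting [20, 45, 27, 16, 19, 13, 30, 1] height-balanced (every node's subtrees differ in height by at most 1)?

Tree (level-order array): [20, 16, 45, 13, 19, 27, None, 1, None, None, None, None, 30]
Definition: a tree is height-balanced if, at every node, |h(left) - h(right)| <= 1 (empty subtree has height -1).
Bottom-up per-node check:
  node 1: h_left=-1, h_right=-1, diff=0 [OK], height=0
  node 13: h_left=0, h_right=-1, diff=1 [OK], height=1
  node 19: h_left=-1, h_right=-1, diff=0 [OK], height=0
  node 16: h_left=1, h_right=0, diff=1 [OK], height=2
  node 30: h_left=-1, h_right=-1, diff=0 [OK], height=0
  node 27: h_left=-1, h_right=0, diff=1 [OK], height=1
  node 45: h_left=1, h_right=-1, diff=2 [FAIL (|1--1|=2 > 1)], height=2
  node 20: h_left=2, h_right=2, diff=0 [OK], height=3
Node 45 violates the condition: |1 - -1| = 2 > 1.
Result: Not balanced


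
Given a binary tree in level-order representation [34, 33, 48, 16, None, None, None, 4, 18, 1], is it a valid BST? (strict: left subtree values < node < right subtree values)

Level-order array: [34, 33, 48, 16, None, None, None, 4, 18, 1]
Validate using subtree bounds (lo, hi): at each node, require lo < value < hi,
then recurse left with hi=value and right with lo=value.
Preorder trace (stopping at first violation):
  at node 34 with bounds (-inf, +inf): OK
  at node 33 with bounds (-inf, 34): OK
  at node 16 with bounds (-inf, 33): OK
  at node 4 with bounds (-inf, 16): OK
  at node 1 with bounds (-inf, 4): OK
  at node 18 with bounds (16, 33): OK
  at node 48 with bounds (34, +inf): OK
No violation found at any node.
Result: Valid BST


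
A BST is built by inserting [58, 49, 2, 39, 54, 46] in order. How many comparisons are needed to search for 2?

Search path for 2: 58 -> 49 -> 2
Found: True
Comparisons: 3


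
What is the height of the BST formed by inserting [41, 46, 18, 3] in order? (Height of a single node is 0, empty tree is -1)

Insertion order: [41, 46, 18, 3]
Tree (level-order array): [41, 18, 46, 3]
Compute height bottom-up (empty subtree = -1):
  height(3) = 1 + max(-1, -1) = 0
  height(18) = 1 + max(0, -1) = 1
  height(46) = 1 + max(-1, -1) = 0
  height(41) = 1 + max(1, 0) = 2
Height = 2


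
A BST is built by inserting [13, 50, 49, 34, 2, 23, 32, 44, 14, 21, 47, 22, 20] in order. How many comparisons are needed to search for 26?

Search path for 26: 13 -> 50 -> 49 -> 34 -> 23 -> 32
Found: False
Comparisons: 6


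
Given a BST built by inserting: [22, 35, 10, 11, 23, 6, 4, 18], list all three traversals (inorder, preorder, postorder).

Tree insertion order: [22, 35, 10, 11, 23, 6, 4, 18]
Tree (level-order array): [22, 10, 35, 6, 11, 23, None, 4, None, None, 18]
Inorder (L, root, R): [4, 6, 10, 11, 18, 22, 23, 35]
Preorder (root, L, R): [22, 10, 6, 4, 11, 18, 35, 23]
Postorder (L, R, root): [4, 6, 18, 11, 10, 23, 35, 22]


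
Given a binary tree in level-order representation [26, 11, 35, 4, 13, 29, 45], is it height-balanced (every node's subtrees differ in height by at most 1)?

Tree (level-order array): [26, 11, 35, 4, 13, 29, 45]
Definition: a tree is height-balanced if, at every node, |h(left) - h(right)| <= 1 (empty subtree has height -1).
Bottom-up per-node check:
  node 4: h_left=-1, h_right=-1, diff=0 [OK], height=0
  node 13: h_left=-1, h_right=-1, diff=0 [OK], height=0
  node 11: h_left=0, h_right=0, diff=0 [OK], height=1
  node 29: h_left=-1, h_right=-1, diff=0 [OK], height=0
  node 45: h_left=-1, h_right=-1, diff=0 [OK], height=0
  node 35: h_left=0, h_right=0, diff=0 [OK], height=1
  node 26: h_left=1, h_right=1, diff=0 [OK], height=2
All nodes satisfy the balance condition.
Result: Balanced


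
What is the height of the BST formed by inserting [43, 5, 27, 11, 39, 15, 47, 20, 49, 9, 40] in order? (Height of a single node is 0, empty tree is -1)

Insertion order: [43, 5, 27, 11, 39, 15, 47, 20, 49, 9, 40]
Tree (level-order array): [43, 5, 47, None, 27, None, 49, 11, 39, None, None, 9, 15, None, 40, None, None, None, 20]
Compute height bottom-up (empty subtree = -1):
  height(9) = 1 + max(-1, -1) = 0
  height(20) = 1 + max(-1, -1) = 0
  height(15) = 1 + max(-1, 0) = 1
  height(11) = 1 + max(0, 1) = 2
  height(40) = 1 + max(-1, -1) = 0
  height(39) = 1 + max(-1, 0) = 1
  height(27) = 1 + max(2, 1) = 3
  height(5) = 1 + max(-1, 3) = 4
  height(49) = 1 + max(-1, -1) = 0
  height(47) = 1 + max(-1, 0) = 1
  height(43) = 1 + max(4, 1) = 5
Height = 5


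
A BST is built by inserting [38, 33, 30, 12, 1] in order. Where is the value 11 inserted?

Starting tree (level order): [38, 33, None, 30, None, 12, None, 1]
Insertion path: 38 -> 33 -> 30 -> 12 -> 1
Result: insert 11 as right child of 1
Final tree (level order): [38, 33, None, 30, None, 12, None, 1, None, None, 11]


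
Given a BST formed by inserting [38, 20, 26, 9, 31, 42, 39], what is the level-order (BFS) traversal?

Tree insertion order: [38, 20, 26, 9, 31, 42, 39]
Tree (level-order array): [38, 20, 42, 9, 26, 39, None, None, None, None, 31]
BFS from the root, enqueuing left then right child of each popped node:
  queue [38] -> pop 38, enqueue [20, 42], visited so far: [38]
  queue [20, 42] -> pop 20, enqueue [9, 26], visited so far: [38, 20]
  queue [42, 9, 26] -> pop 42, enqueue [39], visited so far: [38, 20, 42]
  queue [9, 26, 39] -> pop 9, enqueue [none], visited so far: [38, 20, 42, 9]
  queue [26, 39] -> pop 26, enqueue [31], visited so far: [38, 20, 42, 9, 26]
  queue [39, 31] -> pop 39, enqueue [none], visited so far: [38, 20, 42, 9, 26, 39]
  queue [31] -> pop 31, enqueue [none], visited so far: [38, 20, 42, 9, 26, 39, 31]
Result: [38, 20, 42, 9, 26, 39, 31]


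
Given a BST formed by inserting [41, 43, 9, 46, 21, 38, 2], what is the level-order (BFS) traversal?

Tree insertion order: [41, 43, 9, 46, 21, 38, 2]
Tree (level-order array): [41, 9, 43, 2, 21, None, 46, None, None, None, 38]
BFS from the root, enqueuing left then right child of each popped node:
  queue [41] -> pop 41, enqueue [9, 43], visited so far: [41]
  queue [9, 43] -> pop 9, enqueue [2, 21], visited so far: [41, 9]
  queue [43, 2, 21] -> pop 43, enqueue [46], visited so far: [41, 9, 43]
  queue [2, 21, 46] -> pop 2, enqueue [none], visited so far: [41, 9, 43, 2]
  queue [21, 46] -> pop 21, enqueue [38], visited so far: [41, 9, 43, 2, 21]
  queue [46, 38] -> pop 46, enqueue [none], visited so far: [41, 9, 43, 2, 21, 46]
  queue [38] -> pop 38, enqueue [none], visited so far: [41, 9, 43, 2, 21, 46, 38]
Result: [41, 9, 43, 2, 21, 46, 38]


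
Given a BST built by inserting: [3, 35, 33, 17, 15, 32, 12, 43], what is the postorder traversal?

Tree insertion order: [3, 35, 33, 17, 15, 32, 12, 43]
Tree (level-order array): [3, None, 35, 33, 43, 17, None, None, None, 15, 32, 12]
Postorder traversal: [12, 15, 32, 17, 33, 43, 35, 3]


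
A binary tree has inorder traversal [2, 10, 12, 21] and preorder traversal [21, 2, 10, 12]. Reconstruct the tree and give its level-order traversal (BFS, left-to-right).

Inorder:  [2, 10, 12, 21]
Preorder: [21, 2, 10, 12]
Algorithm: preorder visits root first, so consume preorder in order;
for each root, split the current inorder slice at that value into
left-subtree inorder and right-subtree inorder, then recurse.
Recursive splits:
  root=21; inorder splits into left=[2, 10, 12], right=[]
  root=2; inorder splits into left=[], right=[10, 12]
  root=10; inorder splits into left=[], right=[12]
  root=12; inorder splits into left=[], right=[]
Reconstructed level-order: [21, 2, 10, 12]


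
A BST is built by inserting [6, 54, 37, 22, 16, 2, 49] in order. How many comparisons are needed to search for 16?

Search path for 16: 6 -> 54 -> 37 -> 22 -> 16
Found: True
Comparisons: 5


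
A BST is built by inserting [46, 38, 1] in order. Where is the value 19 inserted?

Starting tree (level order): [46, 38, None, 1]
Insertion path: 46 -> 38 -> 1
Result: insert 19 as right child of 1
Final tree (level order): [46, 38, None, 1, None, None, 19]


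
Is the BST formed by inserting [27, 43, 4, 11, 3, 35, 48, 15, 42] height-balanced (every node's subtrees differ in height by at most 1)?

Tree (level-order array): [27, 4, 43, 3, 11, 35, 48, None, None, None, 15, None, 42]
Definition: a tree is height-balanced if, at every node, |h(left) - h(right)| <= 1 (empty subtree has height -1).
Bottom-up per-node check:
  node 3: h_left=-1, h_right=-1, diff=0 [OK], height=0
  node 15: h_left=-1, h_right=-1, diff=0 [OK], height=0
  node 11: h_left=-1, h_right=0, diff=1 [OK], height=1
  node 4: h_left=0, h_right=1, diff=1 [OK], height=2
  node 42: h_left=-1, h_right=-1, diff=0 [OK], height=0
  node 35: h_left=-1, h_right=0, diff=1 [OK], height=1
  node 48: h_left=-1, h_right=-1, diff=0 [OK], height=0
  node 43: h_left=1, h_right=0, diff=1 [OK], height=2
  node 27: h_left=2, h_right=2, diff=0 [OK], height=3
All nodes satisfy the balance condition.
Result: Balanced


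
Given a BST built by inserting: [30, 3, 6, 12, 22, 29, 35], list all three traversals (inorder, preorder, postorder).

Tree insertion order: [30, 3, 6, 12, 22, 29, 35]
Tree (level-order array): [30, 3, 35, None, 6, None, None, None, 12, None, 22, None, 29]
Inorder (L, root, R): [3, 6, 12, 22, 29, 30, 35]
Preorder (root, L, R): [30, 3, 6, 12, 22, 29, 35]
Postorder (L, R, root): [29, 22, 12, 6, 3, 35, 30]


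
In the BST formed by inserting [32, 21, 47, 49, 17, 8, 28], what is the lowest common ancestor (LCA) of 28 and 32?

Tree insertion order: [32, 21, 47, 49, 17, 8, 28]
Tree (level-order array): [32, 21, 47, 17, 28, None, 49, 8]
In a BST, the LCA of p=28, q=32 is the first node v on the
root-to-leaf path with p <= v <= q (go left if both < v, right if both > v).
Walk from root:
  at 32: 28 <= 32 <= 32, this is the LCA
LCA = 32


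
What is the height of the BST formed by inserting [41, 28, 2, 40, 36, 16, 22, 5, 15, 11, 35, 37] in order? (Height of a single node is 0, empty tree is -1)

Insertion order: [41, 28, 2, 40, 36, 16, 22, 5, 15, 11, 35, 37]
Tree (level-order array): [41, 28, None, 2, 40, None, 16, 36, None, 5, 22, 35, 37, None, 15, None, None, None, None, None, None, 11]
Compute height bottom-up (empty subtree = -1):
  height(11) = 1 + max(-1, -1) = 0
  height(15) = 1 + max(0, -1) = 1
  height(5) = 1 + max(-1, 1) = 2
  height(22) = 1 + max(-1, -1) = 0
  height(16) = 1 + max(2, 0) = 3
  height(2) = 1 + max(-1, 3) = 4
  height(35) = 1 + max(-1, -1) = 0
  height(37) = 1 + max(-1, -1) = 0
  height(36) = 1 + max(0, 0) = 1
  height(40) = 1 + max(1, -1) = 2
  height(28) = 1 + max(4, 2) = 5
  height(41) = 1 + max(5, -1) = 6
Height = 6


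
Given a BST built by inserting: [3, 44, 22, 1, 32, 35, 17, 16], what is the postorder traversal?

Tree insertion order: [3, 44, 22, 1, 32, 35, 17, 16]
Tree (level-order array): [3, 1, 44, None, None, 22, None, 17, 32, 16, None, None, 35]
Postorder traversal: [1, 16, 17, 35, 32, 22, 44, 3]


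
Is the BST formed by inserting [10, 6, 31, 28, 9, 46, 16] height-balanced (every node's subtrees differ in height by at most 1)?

Tree (level-order array): [10, 6, 31, None, 9, 28, 46, None, None, 16]
Definition: a tree is height-balanced if, at every node, |h(left) - h(right)| <= 1 (empty subtree has height -1).
Bottom-up per-node check:
  node 9: h_left=-1, h_right=-1, diff=0 [OK], height=0
  node 6: h_left=-1, h_right=0, diff=1 [OK], height=1
  node 16: h_left=-1, h_right=-1, diff=0 [OK], height=0
  node 28: h_left=0, h_right=-1, diff=1 [OK], height=1
  node 46: h_left=-1, h_right=-1, diff=0 [OK], height=0
  node 31: h_left=1, h_right=0, diff=1 [OK], height=2
  node 10: h_left=1, h_right=2, diff=1 [OK], height=3
All nodes satisfy the balance condition.
Result: Balanced


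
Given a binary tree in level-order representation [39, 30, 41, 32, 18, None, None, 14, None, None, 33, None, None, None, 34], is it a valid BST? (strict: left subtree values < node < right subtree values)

Level-order array: [39, 30, 41, 32, 18, None, None, 14, None, None, 33, None, None, None, 34]
Validate using subtree bounds (lo, hi): at each node, require lo < value < hi,
then recurse left with hi=value and right with lo=value.
Preorder trace (stopping at first violation):
  at node 39 with bounds (-inf, +inf): OK
  at node 30 with bounds (-inf, 39): OK
  at node 32 with bounds (-inf, 30): VIOLATION
Node 32 violates its bound: not (-inf < 32 < 30).
Result: Not a valid BST


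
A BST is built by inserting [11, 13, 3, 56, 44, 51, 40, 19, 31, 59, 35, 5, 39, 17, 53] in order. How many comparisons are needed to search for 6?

Search path for 6: 11 -> 3 -> 5
Found: False
Comparisons: 3


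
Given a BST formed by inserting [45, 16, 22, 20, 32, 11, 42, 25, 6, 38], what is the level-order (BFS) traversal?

Tree insertion order: [45, 16, 22, 20, 32, 11, 42, 25, 6, 38]
Tree (level-order array): [45, 16, None, 11, 22, 6, None, 20, 32, None, None, None, None, 25, 42, None, None, 38]
BFS from the root, enqueuing left then right child of each popped node:
  queue [45] -> pop 45, enqueue [16], visited so far: [45]
  queue [16] -> pop 16, enqueue [11, 22], visited so far: [45, 16]
  queue [11, 22] -> pop 11, enqueue [6], visited so far: [45, 16, 11]
  queue [22, 6] -> pop 22, enqueue [20, 32], visited so far: [45, 16, 11, 22]
  queue [6, 20, 32] -> pop 6, enqueue [none], visited so far: [45, 16, 11, 22, 6]
  queue [20, 32] -> pop 20, enqueue [none], visited so far: [45, 16, 11, 22, 6, 20]
  queue [32] -> pop 32, enqueue [25, 42], visited so far: [45, 16, 11, 22, 6, 20, 32]
  queue [25, 42] -> pop 25, enqueue [none], visited so far: [45, 16, 11, 22, 6, 20, 32, 25]
  queue [42] -> pop 42, enqueue [38], visited so far: [45, 16, 11, 22, 6, 20, 32, 25, 42]
  queue [38] -> pop 38, enqueue [none], visited so far: [45, 16, 11, 22, 6, 20, 32, 25, 42, 38]
Result: [45, 16, 11, 22, 6, 20, 32, 25, 42, 38]
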